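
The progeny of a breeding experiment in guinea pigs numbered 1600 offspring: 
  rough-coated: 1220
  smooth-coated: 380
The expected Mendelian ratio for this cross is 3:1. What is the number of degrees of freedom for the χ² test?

1

A goodness-of-fit test with 2 phenotype classes has df = 2 − 1 = 1.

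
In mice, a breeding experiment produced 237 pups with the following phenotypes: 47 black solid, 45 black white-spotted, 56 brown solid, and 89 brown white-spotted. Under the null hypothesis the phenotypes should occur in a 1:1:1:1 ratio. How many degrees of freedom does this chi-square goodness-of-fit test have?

A goodness-of-fit test with 4 phenotype classes has df = 4 − 1 = 3.

3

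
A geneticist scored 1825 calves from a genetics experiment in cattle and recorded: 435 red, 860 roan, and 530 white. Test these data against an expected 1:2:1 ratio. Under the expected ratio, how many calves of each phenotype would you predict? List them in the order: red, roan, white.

Under the 1:2:1 hypothesis (Σ ratio = 4, N = 1825):
  red: 1825 × 1/4 = 456.25
  roan: 1825 × 2/4 = 912.5
  white: 1825 × 1/4 = 456.25

456.25, 912.5, 456.25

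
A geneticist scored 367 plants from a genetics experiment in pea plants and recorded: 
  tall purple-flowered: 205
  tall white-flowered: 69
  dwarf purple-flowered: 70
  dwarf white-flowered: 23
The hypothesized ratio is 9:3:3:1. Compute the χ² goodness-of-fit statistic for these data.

The 9:3:3:1 ratio has 16 parts, so with N = 367 the expected counts are:
  tall purple-flowered: 367 × 9/16 = 206.4375
  tall white-flowered: 367 × 3/16 = 68.8125
  dwarf purple-flowered: 367 × 3/16 = 68.8125
  dwarf white-flowered: 367 × 1/16 = 22.9375
χ² = Σ (O − E)² / E
  tall purple-flowered: (205 − 206.4375)² / 206.4375 = 0.0100
  tall white-flowered: (69 − 68.8125)² / 68.8125 = 0.0005
  dwarf purple-flowered: (70 − 68.8125)² / 68.8125 = 0.0205
  dwarf white-flowered: (23 − 22.9375)² / 22.9375 = 0.0002
χ² = 0.0100 + 0.0005 + 0.0205 + 0.0002 = 0.0312 ≈ 0.031

0.031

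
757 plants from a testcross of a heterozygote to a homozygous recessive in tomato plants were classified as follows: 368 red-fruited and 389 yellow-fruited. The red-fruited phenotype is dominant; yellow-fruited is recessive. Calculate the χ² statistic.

A testcross of a heterozygote (Aa × aa) gives a 1:1 phenotypic ratio.
The 1:1 ratio has 2 parts, so with N = 757 the expected counts are:
  red-fruited: 757 × 1/2 = 378.5
  yellow-fruited: 757 × 1/2 = 378.5
χ² = Σ (O − E)² / E
  red-fruited: (368 − 378.5)² / 378.5 = 0.2913
  yellow-fruited: (389 − 378.5)² / 378.5 = 0.2913
χ² = 0.2913 + 0.2913 = 0.5826 ≈ 0.583

0.583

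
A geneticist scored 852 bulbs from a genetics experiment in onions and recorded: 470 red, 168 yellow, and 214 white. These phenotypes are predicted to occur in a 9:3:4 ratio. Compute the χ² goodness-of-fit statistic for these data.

Expected counts for N = 852 under a 9:3:4 ratio (total parts = 16):
  red: 852 × 9/16 = 479.25
  yellow: 852 × 3/16 = 159.75
  white: 852 × 4/16 = 213
χ² = Σ (O − E)² / E
  red: (470 − 479.25)² / 479.25 = 0.1785
  yellow: (168 − 159.75)² / 159.75 = 0.4261
  white: (214 − 213)² / 213 = 0.0047
χ² = 0.1785 + 0.4261 + 0.0047 = 0.6093 ≈ 0.609

0.609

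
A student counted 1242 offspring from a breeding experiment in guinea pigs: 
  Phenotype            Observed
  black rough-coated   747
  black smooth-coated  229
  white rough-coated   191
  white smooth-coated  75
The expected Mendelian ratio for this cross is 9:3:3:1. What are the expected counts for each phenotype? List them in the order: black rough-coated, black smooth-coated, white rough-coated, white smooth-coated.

698.625, 232.875, 232.875, 77.625

The 9:3:3:1 ratio has 16 parts, so with N = 1242 the expected counts are:
  black rough-coated: 1242 × 9/16 = 698.625
  black smooth-coated: 1242 × 3/16 = 232.875
  white rough-coated: 1242 × 3/16 = 232.875
  white smooth-coated: 1242 × 1/16 = 77.625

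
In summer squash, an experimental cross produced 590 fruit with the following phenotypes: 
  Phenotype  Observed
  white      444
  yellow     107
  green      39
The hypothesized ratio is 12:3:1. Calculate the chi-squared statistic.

0.246

The 12:3:1 ratio has 16 parts, so with N = 590 the expected counts are:
  white: 590 × 12/16 = 442.5
  yellow: 590 × 3/16 = 110.625
  green: 590 × 1/16 = 36.875
χ² = Σ (O − E)² / E
  white: (444 − 442.5)² / 442.5 = 0.0051
  yellow: (107 − 110.625)² / 110.625 = 0.1188
  green: (39 − 36.875)² / 36.875 = 0.1225
χ² = 0.0051 + 0.1188 + 0.1225 = 0.2464 ≈ 0.246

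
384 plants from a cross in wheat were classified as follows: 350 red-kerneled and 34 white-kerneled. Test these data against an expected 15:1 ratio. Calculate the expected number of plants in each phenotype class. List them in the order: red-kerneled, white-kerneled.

Under the 15:1 hypothesis (Σ ratio = 16, N = 384):
  red-kerneled: 384 × 15/16 = 360
  white-kerneled: 384 × 1/16 = 24

360, 24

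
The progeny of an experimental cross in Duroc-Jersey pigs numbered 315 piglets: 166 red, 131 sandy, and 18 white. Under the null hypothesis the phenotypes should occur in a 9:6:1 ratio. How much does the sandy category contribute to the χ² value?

The 9:6:1 ratio has 16 parts, so with N = 315 the expected counts are:
  red: 315 × 9/16 = 177.1875
  sandy: 315 × 6/16 = 118.125
  white: 315 × 1/16 = 19.6875
Contribution of sandy: (131 − 118.125)² / 118.125 = 1.4033

1.403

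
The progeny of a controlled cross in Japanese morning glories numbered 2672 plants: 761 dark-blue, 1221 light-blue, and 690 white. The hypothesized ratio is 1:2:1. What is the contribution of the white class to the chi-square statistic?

0.725

Total ratio parts = 4. Expected numbers out of 2672:
  dark-blue: 2672 × 1/4 = 668
  light-blue: 2672 × 2/4 = 1336
  white: 2672 × 1/4 = 668
Contribution of white: (690 − 668)² / 668 = 0.7246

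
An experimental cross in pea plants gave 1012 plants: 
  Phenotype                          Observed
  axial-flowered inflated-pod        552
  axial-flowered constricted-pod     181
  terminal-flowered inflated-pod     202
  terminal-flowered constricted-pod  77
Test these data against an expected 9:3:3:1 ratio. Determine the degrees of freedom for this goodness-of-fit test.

3

A goodness-of-fit test with 4 phenotype classes has df = 4 − 1 = 3.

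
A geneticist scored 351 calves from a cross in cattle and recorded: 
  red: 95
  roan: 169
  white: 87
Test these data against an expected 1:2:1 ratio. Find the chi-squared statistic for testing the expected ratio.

0.846

Expected counts for N = 351 under a 1:2:1 ratio (total parts = 4):
  red: 351 × 1/4 = 87.75
  roan: 351 × 2/4 = 175.5
  white: 351 × 1/4 = 87.75
χ² = Σ (O − E)² / E
  red: (95 − 87.75)² / 87.75 = 0.5990
  roan: (169 − 175.5)² / 175.5 = 0.2407
  white: (87 − 87.75)² / 87.75 = 0.0064
χ² = 0.5990 + 0.2407 + 0.0064 = 0.8461 ≈ 0.846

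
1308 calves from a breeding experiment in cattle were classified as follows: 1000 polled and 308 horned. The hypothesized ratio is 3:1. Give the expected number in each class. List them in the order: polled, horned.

981, 327

The 3:1 ratio has 4 parts, so with N = 1308 the expected counts are:
  polled: 1308 × 3/4 = 981
  horned: 1308 × 1/4 = 327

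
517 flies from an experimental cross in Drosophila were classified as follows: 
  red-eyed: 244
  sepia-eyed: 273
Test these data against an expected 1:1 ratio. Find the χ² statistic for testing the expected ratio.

Total ratio parts = 2. Expected numbers out of 517:
  red-eyed: 517 × 1/2 = 258.5
  sepia-eyed: 517 × 1/2 = 258.5
χ² = Σ (O − E)² / E
  red-eyed: (244 − 258.5)² / 258.5 = 0.8133
  sepia-eyed: (273 − 258.5)² / 258.5 = 0.8133
χ² = 0.8133 + 0.8133 = 1.6266 ≈ 1.627

1.627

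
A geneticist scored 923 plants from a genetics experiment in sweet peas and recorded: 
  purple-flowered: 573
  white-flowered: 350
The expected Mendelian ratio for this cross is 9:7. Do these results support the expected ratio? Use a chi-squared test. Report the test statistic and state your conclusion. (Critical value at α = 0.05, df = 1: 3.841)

12.749; not consistent

Expected counts for N = 923 under a 9:7 ratio (total parts = 16):
  purple-flowered: 923 × 9/16 = 519.1875
  white-flowered: 923 × 7/16 = 403.8125
χ² = Σ (O − E)² / E
  purple-flowered: (573 − 519.1875)² / 519.1875 = 5.5775
  white-flowered: (350 − 403.8125)² / 403.8125 = 7.1711
χ² = 5.5775 + 7.1711 = 12.7486 ≈ 12.749
Degrees of freedom = 2 − 1 = 1; critical value at α = 0.05 is 3.841.
Since 12.749 > 3.841, we reject the null hypothesis — the data do not fit the 9:7 ratio.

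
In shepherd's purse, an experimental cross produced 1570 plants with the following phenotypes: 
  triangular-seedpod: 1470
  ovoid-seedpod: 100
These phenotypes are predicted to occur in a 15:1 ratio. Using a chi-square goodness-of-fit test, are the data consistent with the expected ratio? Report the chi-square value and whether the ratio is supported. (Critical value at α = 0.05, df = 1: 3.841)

The 15:1 ratio has 16 parts, so with N = 1570 the expected counts are:
  triangular-seedpod: 1570 × 15/16 = 1471.875
  ovoid-seedpod: 1570 × 1/16 = 98.125
χ² = Σ (O − E)² / E
  triangular-seedpod: (1470 − 1471.875)² / 1471.875 = 0.0024
  ovoid-seedpod: (100 − 98.125)² / 98.125 = 0.0358
χ² = 0.0024 + 0.0358 = 0.0382 ≈ 0.038
Degrees of freedom = 2 − 1 = 1; critical value at α = 0.05 is 3.841.
Since 0.038 < 3.841, we fail to reject the null hypothesis — the data are consistent with the 15:1 ratio.

0.038; consistent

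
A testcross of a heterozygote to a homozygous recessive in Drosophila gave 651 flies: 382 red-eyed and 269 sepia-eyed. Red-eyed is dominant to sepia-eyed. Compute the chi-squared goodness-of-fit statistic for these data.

19.614

A testcross of a heterozygote (Aa × aa) gives a 1:1 phenotypic ratio.
The 1:1 ratio has 2 parts, so with N = 651 the expected counts are:
  red-eyed: 651 × 1/2 = 325.5
  sepia-eyed: 651 × 1/2 = 325.5
χ² = Σ (O − E)² / E
  red-eyed: (382 − 325.5)² / 325.5 = 9.8072
  sepia-eyed: (269 − 325.5)² / 325.5 = 9.8072
χ² = 9.8072 + 9.8072 = 19.6144 ≈ 19.614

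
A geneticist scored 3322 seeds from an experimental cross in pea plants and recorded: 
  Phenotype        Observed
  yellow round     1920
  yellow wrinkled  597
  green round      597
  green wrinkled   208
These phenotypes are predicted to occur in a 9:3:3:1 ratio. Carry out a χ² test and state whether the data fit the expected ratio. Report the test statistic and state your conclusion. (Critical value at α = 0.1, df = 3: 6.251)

Under the 9:3:3:1 hypothesis (Σ ratio = 16, N = 3322):
  yellow round: 3322 × 9/16 = 1868.625
  yellow wrinkled: 3322 × 3/16 = 622.875
  green round: 3322 × 3/16 = 622.875
  green wrinkled: 3322 × 1/16 = 207.625
χ² = Σ (O − E)² / E
  yellow round: (1920 − 1868.625)² / 1868.625 = 1.4125
  yellow wrinkled: (597 − 622.875)² / 622.875 = 1.0749
  green round: (597 − 622.875)² / 622.875 = 1.0749
  green wrinkled: (208 − 207.625)² / 207.625 = 0.0007
χ² = 1.4125 + 1.0749 + 1.0749 + 0.0007 = 3.563
Degrees of freedom = 4 − 1 = 3; critical value at α = 0.1 is 6.251.
Since 3.563 < 6.251, we fail to reject the null hypothesis — the data are consistent with the 9:3:3:1 ratio.

3.563; consistent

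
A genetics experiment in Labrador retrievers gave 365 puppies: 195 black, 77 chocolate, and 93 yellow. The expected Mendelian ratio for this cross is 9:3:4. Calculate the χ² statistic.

Under the 9:3:4 hypothesis (Σ ratio = 16, N = 365):
  black: 365 × 9/16 = 205.3125
  chocolate: 365 × 3/16 = 68.4375
  yellow: 365 × 4/16 = 91.25
χ² = Σ (O − E)² / E
  black: (195 − 205.3125)² / 205.3125 = 0.5180
  chocolate: (77 − 68.4375)² / 68.4375 = 1.0713
  yellow: (93 − 91.25)² / 91.25 = 0.0336
χ² = 0.5180 + 1.0713 + 0.0336 = 1.6229 ≈ 1.623

1.623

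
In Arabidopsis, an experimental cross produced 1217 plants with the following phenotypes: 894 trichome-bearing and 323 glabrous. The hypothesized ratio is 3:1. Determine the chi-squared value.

Total ratio parts = 4. Expected numbers out of 1217:
  trichome-bearing: 1217 × 3/4 = 912.75
  glabrous: 1217 × 1/4 = 304.25
χ² = Σ (O − E)² / E
  trichome-bearing: (894 − 912.75)² / 912.75 = 0.3852
  glabrous: (323 − 304.25)² / 304.25 = 1.1555
χ² = 0.3852 + 1.1555 = 1.5407 ≈ 1.541

1.541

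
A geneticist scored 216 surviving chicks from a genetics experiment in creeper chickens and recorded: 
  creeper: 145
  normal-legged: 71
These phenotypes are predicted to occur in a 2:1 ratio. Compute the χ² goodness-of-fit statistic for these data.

The 2:1 ratio has 3 parts, so with N = 216 the expected counts are:
  creeper: 216 × 2/3 = 144
  normal-legged: 216 × 1/3 = 72
χ² = Σ (O − E)² / E
  creeper: (145 − 144)² / 144 = 0.0069
  normal-legged: (71 − 72)² / 72 = 0.0139
χ² = 0.0069 + 0.0139 = 0.0208 ≈ 0.021

0.021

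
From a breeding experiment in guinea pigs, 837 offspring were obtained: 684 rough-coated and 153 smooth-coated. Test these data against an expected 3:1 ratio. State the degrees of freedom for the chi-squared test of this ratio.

A goodness-of-fit test with 2 phenotype classes has df = 2 − 1 = 1.

1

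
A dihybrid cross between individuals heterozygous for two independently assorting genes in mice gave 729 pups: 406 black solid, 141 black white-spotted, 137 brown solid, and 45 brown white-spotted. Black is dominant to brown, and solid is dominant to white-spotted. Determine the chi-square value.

A dihybrid F₂ with independent assortment and complete dominance at both loci gives a 9:3:3:1 phenotypic ratio.
Under the 9:3:3:1 hypothesis (Σ ratio = 16, N = 729):
  black solid: 729 × 9/16 = 410.0625
  black white-spotted: 729 × 3/16 = 136.6875
  brown solid: 729 × 3/16 = 136.6875
  brown white-spotted: 729 × 1/16 = 45.5625
χ² = Σ (O − E)² / E
  black solid: (406 − 410.0625)² / 410.0625 = 0.0402
  black white-spotted: (141 − 136.6875)² / 136.6875 = 0.1361
  brown solid: (137 − 136.6875)² / 136.6875 = 0.0007
  brown white-spotted: (45 − 45.5625)² / 45.5625 = 0.0069
χ² = 0.0402 + 0.1361 + 0.0007 + 0.0069 = 0.1839 ≈ 0.184

0.184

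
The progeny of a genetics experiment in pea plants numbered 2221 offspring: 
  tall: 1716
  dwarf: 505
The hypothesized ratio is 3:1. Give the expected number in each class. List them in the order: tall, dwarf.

Expected counts for N = 2221 under a 3:1 ratio (total parts = 4):
  tall: 2221 × 3/4 = 1665.75
  dwarf: 2221 × 1/4 = 555.25

1665.75, 555.25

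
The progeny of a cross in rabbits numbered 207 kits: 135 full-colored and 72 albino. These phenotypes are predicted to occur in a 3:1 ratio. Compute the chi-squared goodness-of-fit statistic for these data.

Expected counts for N = 207 under a 3:1 ratio (total parts = 4):
  full-colored: 207 × 3/4 = 155.25
  albino: 207 × 1/4 = 51.75
χ² = Σ (O − E)² / E
  full-colored: (135 − 155.25)² / 155.25 = 2.6413
  albino: (72 − 51.75)² / 51.75 = 7.9239
χ² = 2.6413 + 7.9239 = 10.5652 ≈ 10.565

10.565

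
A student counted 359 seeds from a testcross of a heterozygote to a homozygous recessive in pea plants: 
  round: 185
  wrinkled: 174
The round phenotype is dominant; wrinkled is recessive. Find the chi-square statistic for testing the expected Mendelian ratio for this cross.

A testcross of a heterozygote (Aa × aa) gives a 1:1 phenotypic ratio.
Total ratio parts = 2. Expected numbers out of 359:
  round: 359 × 1/2 = 179.5
  wrinkled: 359 × 1/2 = 179.5
χ² = Σ (O − E)² / E
  round: (185 − 179.5)² / 179.5 = 0.1685
  wrinkled: (174 − 179.5)² / 179.5 = 0.1685
χ² = 0.1685 + 0.1685 = 0.337

0.337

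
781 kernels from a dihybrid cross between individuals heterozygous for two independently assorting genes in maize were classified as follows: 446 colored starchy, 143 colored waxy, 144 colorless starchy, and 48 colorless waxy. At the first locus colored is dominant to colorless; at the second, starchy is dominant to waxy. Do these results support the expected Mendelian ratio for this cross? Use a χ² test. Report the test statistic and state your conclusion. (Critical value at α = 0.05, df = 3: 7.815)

A dihybrid F₂ with independent assortment and complete dominance at both loci gives a 9:3:3:1 phenotypic ratio.
Expected counts for N = 781 under a 9:3:3:1 ratio (total parts = 16):
  colored starchy: 781 × 9/16 = 439.3125
  colored waxy: 781 × 3/16 = 146.4375
  colorless starchy: 781 × 3/16 = 146.4375
  colorless waxy: 781 × 1/16 = 48.8125
χ² = Σ (O − E)² / E
  colored starchy: (446 − 439.3125)² / 439.3125 = 0.1018
  colored waxy: (143 − 146.4375)² / 146.4375 = 0.0807
  colorless starchy: (144 − 146.4375)² / 146.4375 = 0.0406
  colorless waxy: (48 − 48.8125)² / 48.8125 = 0.0135
χ² = 0.1018 + 0.0807 + 0.0406 + 0.0135 = 0.2366 ≈ 0.237
Degrees of freedom = 4 − 1 = 3; critical value at α = 0.05 is 7.815.
Since 0.237 < 7.815, we fail to reject the null hypothesis — the data are consistent with the 9:3:3:1 ratio.

0.237; consistent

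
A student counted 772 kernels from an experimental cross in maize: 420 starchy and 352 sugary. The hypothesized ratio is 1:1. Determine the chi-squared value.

The 1:1 ratio has 2 parts, so with N = 772 the expected counts are:
  starchy: 772 × 1/2 = 386
  sugary: 772 × 1/2 = 386
χ² = Σ (O − E)² / E
  starchy: (420 − 386)² / 386 = 2.9948
  sugary: (352 − 386)² / 386 = 2.9948
χ² = 2.9948 + 2.9948 = 5.9896 ≈ 5.990

5.990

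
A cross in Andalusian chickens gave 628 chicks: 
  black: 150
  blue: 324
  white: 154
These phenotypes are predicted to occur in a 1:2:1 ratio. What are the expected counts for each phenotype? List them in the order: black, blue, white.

Total ratio parts = 4. Expected numbers out of 628:
  black: 628 × 1/4 = 157
  blue: 628 × 2/4 = 314
  white: 628 × 1/4 = 157

157, 314, 157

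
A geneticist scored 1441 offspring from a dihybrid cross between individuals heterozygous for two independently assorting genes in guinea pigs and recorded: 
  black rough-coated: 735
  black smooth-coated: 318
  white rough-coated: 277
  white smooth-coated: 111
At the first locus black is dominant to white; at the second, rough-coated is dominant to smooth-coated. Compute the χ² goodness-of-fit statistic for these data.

A dihybrid F₂ with independent assortment and complete dominance at both loci gives a 9:3:3:1 phenotypic ratio.
The 9:3:3:1 ratio has 16 parts, so with N = 1441 the expected counts are:
  black rough-coated: 1441 × 9/16 = 810.5625
  black smooth-coated: 1441 × 3/16 = 270.1875
  white rough-coated: 1441 × 3/16 = 270.1875
  white smooth-coated: 1441 × 1/16 = 90.0625
χ² = Σ (O − E)² / E
  black rough-coated: (735 − 810.5625)² / 810.5625 = 7.0441
  black smooth-coated: (318 − 270.1875)² / 270.1875 = 8.4609
  white rough-coated: (277 − 270.1875)² / 270.1875 = 0.1718
  white smooth-coated: (111 − 90.0625)² / 90.0625 = 4.8675
χ² = 7.0441 + 8.4609 + 0.1718 + 4.8675 = 20.5443 ≈ 20.544

20.544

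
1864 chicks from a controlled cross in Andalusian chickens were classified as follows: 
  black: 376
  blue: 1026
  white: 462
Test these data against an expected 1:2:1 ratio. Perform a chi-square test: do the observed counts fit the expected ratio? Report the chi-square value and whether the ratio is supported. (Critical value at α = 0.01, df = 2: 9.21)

The 1:2:1 ratio has 4 parts, so with N = 1864 the expected counts are:
  black: 1864 × 1/4 = 466
  blue: 1864 × 2/4 = 932
  white: 1864 × 1/4 = 466
χ² = Σ (O − E)² / E
  black: (376 − 466)² / 466 = 17.3820
  blue: (1026 − 932)² / 932 = 9.4807
  white: (462 − 466)² / 466 = 0.0343
χ² = 17.3820 + 9.4807 + 0.0343 = 26.897
Degrees of freedom = 3 − 1 = 2; critical value at α = 0.01 is 9.21.
Since 26.897 > 9.21, we reject the null hypothesis — the data do not fit the 1:2:1 ratio.

26.897; not consistent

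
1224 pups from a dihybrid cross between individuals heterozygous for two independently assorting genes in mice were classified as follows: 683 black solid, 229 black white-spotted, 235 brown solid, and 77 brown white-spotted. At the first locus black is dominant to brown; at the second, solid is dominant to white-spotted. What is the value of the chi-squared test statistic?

0.180

A dihybrid F₂ with independent assortment and complete dominance at both loci gives a 9:3:3:1 phenotypic ratio.
Under the 9:3:3:1 hypothesis (Σ ratio = 16, N = 1224):
  black solid: 1224 × 9/16 = 688.5
  black white-spotted: 1224 × 3/16 = 229.5
  brown solid: 1224 × 3/16 = 229.5
  brown white-spotted: 1224 × 1/16 = 76.5
χ² = Σ (O − E)² / E
  black solid: (683 − 688.5)² / 688.5 = 0.0439
  black white-spotted: (229 − 229.5)² / 229.5 = 0.0011
  brown solid: (235 − 229.5)² / 229.5 = 0.1318
  brown white-spotted: (77 − 76.5)² / 76.5 = 0.0033
χ² = 0.0439 + 0.0011 + 0.1318 + 0.0033 = 0.1801 ≈ 0.180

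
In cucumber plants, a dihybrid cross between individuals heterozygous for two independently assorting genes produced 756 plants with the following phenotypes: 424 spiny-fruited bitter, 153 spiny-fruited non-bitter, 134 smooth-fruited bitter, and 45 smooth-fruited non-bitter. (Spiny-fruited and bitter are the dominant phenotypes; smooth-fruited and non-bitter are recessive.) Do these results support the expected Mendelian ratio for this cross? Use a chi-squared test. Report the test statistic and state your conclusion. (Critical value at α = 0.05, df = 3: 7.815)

1.427; consistent

A dihybrid F₂ with independent assortment and complete dominance at both loci gives a 9:3:3:1 phenotypic ratio.
Under the 9:3:3:1 hypothesis (Σ ratio = 16, N = 756):
  spiny-fruited bitter: 756 × 9/16 = 425.25
  spiny-fruited non-bitter: 756 × 3/16 = 141.75
  smooth-fruited bitter: 756 × 3/16 = 141.75
  smooth-fruited non-bitter: 756 × 1/16 = 47.25
χ² = Σ (O − E)² / E
  spiny-fruited bitter: (424 − 425.25)² / 425.25 = 0.0037
  spiny-fruited non-bitter: (153 − 141.75)² / 141.75 = 0.8929
  smooth-fruited bitter: (134 − 141.75)² / 141.75 = 0.4237
  smooth-fruited non-bitter: (45 − 47.25)² / 47.25 = 0.1071
χ² = 0.0037 + 0.8929 + 0.4237 + 0.1071 = 1.4274 ≈ 1.427
Degrees of freedom = 4 − 1 = 3; critical value at α = 0.05 is 7.815.
Since 1.427 < 7.815, we fail to reject the null hypothesis — the data are consistent with the 9:3:3:1 ratio.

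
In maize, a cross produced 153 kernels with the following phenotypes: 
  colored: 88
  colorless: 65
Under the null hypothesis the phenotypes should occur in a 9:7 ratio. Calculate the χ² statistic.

Expected counts for N = 153 under a 9:7 ratio (total parts = 16):
  colored: 153 × 9/16 = 86.0625
  colorless: 153 × 7/16 = 66.9375
χ² = Σ (O − E)² / E
  colored: (88 − 86.0625)² / 86.0625 = 0.0436
  colorless: (65 − 66.9375)² / 66.9375 = 0.0561
χ² = 0.0436 + 0.0561 = 0.0997 ≈ 0.100

0.100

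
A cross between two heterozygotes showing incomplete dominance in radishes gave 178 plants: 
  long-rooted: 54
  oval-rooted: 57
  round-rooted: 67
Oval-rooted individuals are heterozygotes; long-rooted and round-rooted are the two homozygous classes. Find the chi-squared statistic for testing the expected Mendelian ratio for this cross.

24.910

With incomplete dominance, a heterozygote × heterozygote cross gives a 1:2:1 phenotypic ratio.
Expected counts for N = 178 under a 1:2:1 ratio (total parts = 4):
  long-rooted: 178 × 1/4 = 44.5
  oval-rooted: 178 × 2/4 = 89
  round-rooted: 178 × 1/4 = 44.5
χ² = Σ (O − E)² / E
  long-rooted: (54 − 44.5)² / 44.5 = 2.0281
  oval-rooted: (57 − 89)² / 89 = 11.5056
  round-rooted: (67 − 44.5)² / 44.5 = 11.3764
χ² = 2.0281 + 11.5056 + 11.3764 = 24.9101 ≈ 24.910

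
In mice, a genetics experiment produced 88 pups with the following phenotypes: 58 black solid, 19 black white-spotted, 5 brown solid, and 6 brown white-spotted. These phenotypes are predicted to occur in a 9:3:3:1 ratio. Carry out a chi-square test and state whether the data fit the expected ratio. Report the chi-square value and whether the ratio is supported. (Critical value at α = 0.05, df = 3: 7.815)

9.899; not consistent

Under the 9:3:3:1 hypothesis (Σ ratio = 16, N = 88):
  black solid: 88 × 9/16 = 49.5
  black white-spotted: 88 × 3/16 = 16.5
  brown solid: 88 × 3/16 = 16.5
  brown white-spotted: 88 × 1/16 = 5.5
χ² = Σ (O − E)² / E
  black solid: (58 − 49.5)² / 49.5 = 1.4596
  black white-spotted: (19 − 16.5)² / 16.5 = 0.3788
  brown solid: (5 − 16.5)² / 16.5 = 8.0152
  brown white-spotted: (6 − 5.5)² / 5.5 = 0.0455
χ² = 1.4596 + 0.3788 + 8.0152 + 0.0455 = 9.8991 ≈ 9.899
Degrees of freedom = 4 − 1 = 3; critical value at α = 0.05 is 7.815.
Since 9.899 > 7.815, we reject the null hypothesis — the data do not fit the 9:3:3:1 ratio.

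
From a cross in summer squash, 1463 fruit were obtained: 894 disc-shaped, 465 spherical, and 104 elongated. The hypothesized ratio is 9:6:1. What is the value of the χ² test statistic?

The 9:6:1 ratio has 16 parts, so with N = 1463 the expected counts are:
  disc-shaped: 1463 × 9/16 = 822.9375
  spherical: 1463 × 6/16 = 548.625
  elongated: 1463 × 1/16 = 91.4375
χ² = Σ (O − E)² / E
  disc-shaped: (894 − 822.9375)² / 822.9375 = 6.1364
  spherical: (465 − 548.625)² / 548.625 = 12.7467
  elongated: (104 − 91.4375)² / 91.4375 = 1.7259
χ² = 6.1364 + 12.7467 + 1.7259 = 20.609

20.609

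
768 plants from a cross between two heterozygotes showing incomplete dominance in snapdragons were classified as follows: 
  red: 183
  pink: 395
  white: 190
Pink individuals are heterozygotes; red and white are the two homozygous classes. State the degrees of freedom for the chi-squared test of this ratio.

With incomplete dominance, a heterozygote × heterozygote cross gives a 1:2:1 phenotypic ratio.
A goodness-of-fit test with 3 phenotype classes has df = 3 − 1 = 2.

2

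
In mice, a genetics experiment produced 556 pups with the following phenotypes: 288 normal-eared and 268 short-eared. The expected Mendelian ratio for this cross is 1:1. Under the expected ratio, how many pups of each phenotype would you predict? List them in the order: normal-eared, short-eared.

278, 278

Total ratio parts = 2. Expected numbers out of 556:
  normal-eared: 556 × 1/2 = 278
  short-eared: 556 × 1/2 = 278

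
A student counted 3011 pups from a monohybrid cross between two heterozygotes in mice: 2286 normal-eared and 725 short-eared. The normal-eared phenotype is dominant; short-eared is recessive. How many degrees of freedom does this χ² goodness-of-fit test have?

1

For a monohybrid cross between heterozygotes with complete dominance, the expected phenotypic ratio is 3:1.
A goodness-of-fit test with 2 phenotype classes has df = 2 − 1 = 1.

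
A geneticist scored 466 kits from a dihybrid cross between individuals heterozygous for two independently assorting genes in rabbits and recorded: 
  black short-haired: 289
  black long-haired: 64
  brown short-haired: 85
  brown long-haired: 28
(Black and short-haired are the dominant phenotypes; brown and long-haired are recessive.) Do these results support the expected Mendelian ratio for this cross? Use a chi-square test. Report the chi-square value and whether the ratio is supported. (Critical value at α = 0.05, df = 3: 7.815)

A dihybrid F₂ with independent assortment and complete dominance at both loci gives a 9:3:3:1 phenotypic ratio.
Under the 9:3:3:1 hypothesis (Σ ratio = 16, N = 466):
  black short-haired: 466 × 9/16 = 262.125
  black long-haired: 466 × 3/16 = 87.375
  brown short-haired: 466 × 3/16 = 87.375
  brown long-haired: 466 × 1/16 = 29.125
χ² = Σ (O − E)² / E
  black short-haired: (289 − 262.125)² / 262.125 = 2.7554
  black long-haired: (64 − 87.375)² / 87.375 = 6.2534
  brown short-haired: (85 − 87.375)² / 87.375 = 0.0646
  brown long-haired: (28 − 29.125)² / 29.125 = 0.0435
χ² = 2.7554 + 6.2534 + 0.0646 + 0.0435 = 9.1169 ≈ 9.117
Degrees of freedom = 4 − 1 = 3; critical value at α = 0.05 is 7.815.
Since 9.117 > 7.815, we reject the null hypothesis — the data do not fit the 9:3:3:1 ratio.

9.117; not consistent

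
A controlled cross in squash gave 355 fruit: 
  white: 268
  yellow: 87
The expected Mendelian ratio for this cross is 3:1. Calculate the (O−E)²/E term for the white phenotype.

0.012

Under the 3:1 hypothesis (Σ ratio = 4, N = 355):
  white: 355 × 3/4 = 266.25
  yellow: 355 × 1/4 = 88.75
Contribution of white: (268 − 266.25)² / 266.25 = 0.0115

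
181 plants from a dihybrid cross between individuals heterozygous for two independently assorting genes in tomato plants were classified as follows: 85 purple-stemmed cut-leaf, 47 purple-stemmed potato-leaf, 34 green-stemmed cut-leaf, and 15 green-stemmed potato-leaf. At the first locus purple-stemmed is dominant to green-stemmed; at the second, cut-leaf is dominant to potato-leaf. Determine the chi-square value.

A dihybrid F₂ with independent assortment and complete dominance at both loci gives a 9:3:3:1 phenotypic ratio.
Expected counts for N = 181 under a 9:3:3:1 ratio (total parts = 16):
  purple-stemmed cut-leaf: 181 × 9/16 = 101.8125
  purple-stemmed potato-leaf: 181 × 3/16 = 33.9375
  green-stemmed cut-leaf: 181 × 3/16 = 33.9375
  green-stemmed potato-leaf: 181 × 1/16 = 11.3125
χ² = Σ (O − E)² / E
  purple-stemmed cut-leaf: (85 − 101.8125)² / 101.8125 = 2.7763
  purple-stemmed potato-leaf: (47 − 33.9375)² / 33.9375 = 5.0277
  green-stemmed cut-leaf: (34 − 33.9375)² / 33.9375 = 0.0001
  green-stemmed potato-leaf: (15 − 11.3125)² / 11.3125 = 1.2020
χ² = 2.7763 + 5.0277 + 0.0001 + 1.2020 = 9.0061 ≈ 9.006

9.006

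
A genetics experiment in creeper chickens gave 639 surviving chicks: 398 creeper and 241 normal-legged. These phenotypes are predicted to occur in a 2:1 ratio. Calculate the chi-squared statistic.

The 2:1 ratio has 3 parts, so with N = 639 the expected counts are:
  creeper: 639 × 2/3 = 426
  normal-legged: 639 × 1/3 = 213
χ² = Σ (O − E)² / E
  creeper: (398 − 426)² / 426 = 1.8404
  normal-legged: (241 − 213)² / 213 = 3.6808
χ² = 1.8404 + 3.6808 = 5.5212 ≈ 5.521

5.521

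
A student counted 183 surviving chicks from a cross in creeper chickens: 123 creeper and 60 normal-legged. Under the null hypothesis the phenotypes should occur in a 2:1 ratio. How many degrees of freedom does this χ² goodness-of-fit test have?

A goodness-of-fit test with 2 phenotype classes has df = 2 − 1 = 1.

1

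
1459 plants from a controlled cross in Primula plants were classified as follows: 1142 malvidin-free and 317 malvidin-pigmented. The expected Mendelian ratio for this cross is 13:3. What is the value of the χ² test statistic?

The 13:3 ratio has 16 parts, so with N = 1459 the expected counts are:
  malvidin-free: 1459 × 13/16 = 1185.4375
  malvidin-pigmented: 1459 × 3/16 = 273.5625
χ² = Σ (O − E)² / E
  malvidin-free: (1142 − 1185.4375)² / 1185.4375 = 1.5917
  malvidin-pigmented: (317 − 273.5625)² / 273.5625 = 6.8972
χ² = 1.5917 + 6.8972 = 8.4889 ≈ 8.489

8.489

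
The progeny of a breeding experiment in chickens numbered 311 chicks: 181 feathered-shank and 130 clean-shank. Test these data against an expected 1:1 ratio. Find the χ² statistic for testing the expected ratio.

Expected counts for N = 311 under a 1:1 ratio (total parts = 2):
  feathered-shank: 311 × 1/2 = 155.5
  clean-shank: 311 × 1/2 = 155.5
χ² = Σ (O − E)² / E
  feathered-shank: (181 − 155.5)² / 155.5 = 4.1817
  clean-shank: (130 − 155.5)² / 155.5 = 4.1817
χ² = 4.1817 + 4.1817 = 8.3634 ≈ 8.363

8.363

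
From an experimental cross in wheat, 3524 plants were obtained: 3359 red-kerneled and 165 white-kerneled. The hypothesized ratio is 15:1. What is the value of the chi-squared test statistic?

Expected counts for N = 3524 under a 15:1 ratio (total parts = 16):
  red-kerneled: 3524 × 15/16 = 3303.75
  white-kerneled: 3524 × 1/16 = 220.25
χ² = Σ (O − E)² / E
  red-kerneled: (3359 − 3303.75)² / 3303.75 = 0.9240
  white-kerneled: (165 − 220.25)² / 220.25 = 13.8595
χ² = 0.9240 + 13.8595 = 14.7835 ≈ 14.784

14.784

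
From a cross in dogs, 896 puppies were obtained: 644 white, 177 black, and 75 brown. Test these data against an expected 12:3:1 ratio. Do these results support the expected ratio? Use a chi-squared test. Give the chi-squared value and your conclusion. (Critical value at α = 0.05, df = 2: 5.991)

Total ratio parts = 16. Expected numbers out of 896:
  white: 896 × 12/16 = 672
  black: 896 × 3/16 = 168
  brown: 896 × 1/16 = 56
χ² = Σ (O − E)² / E
  white: (644 − 672)² / 672 = 1.1667
  black: (177 − 168)² / 168 = 0.4821
  brown: (75 − 56)² / 56 = 6.4464
χ² = 1.1667 + 0.4821 + 6.4464 = 8.0952 ≈ 8.095
Degrees of freedom = 3 − 1 = 2; critical value at α = 0.05 is 5.991.
Since 8.095 > 5.991, we reject the null hypothesis — the data do not fit the 12:3:1 ratio.

8.095; not consistent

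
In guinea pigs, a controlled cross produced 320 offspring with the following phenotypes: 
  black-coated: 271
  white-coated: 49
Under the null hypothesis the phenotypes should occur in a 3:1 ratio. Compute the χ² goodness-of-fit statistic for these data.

Total ratio parts = 4. Expected numbers out of 320:
  black-coated: 320 × 3/4 = 240
  white-coated: 320 × 1/4 = 80
χ² = Σ (O − E)² / E
  black-coated: (271 − 240)² / 240 = 4.0042
  white-coated: (49 − 80)² / 80 = 12.0125
χ² = 4.0042 + 12.0125 = 16.0167 ≈ 16.017

16.017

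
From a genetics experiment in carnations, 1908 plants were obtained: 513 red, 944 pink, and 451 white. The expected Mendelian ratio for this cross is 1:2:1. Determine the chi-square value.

Total ratio parts = 4. Expected numbers out of 1908:
  red: 1908 × 1/4 = 477
  pink: 1908 × 2/4 = 954
  white: 1908 × 1/4 = 477
χ² = Σ (O − E)² / E
  red: (513 − 477)² / 477 = 2.7170
  pink: (944 − 954)² / 954 = 0.1048
  white: (451 − 477)² / 477 = 1.4172
χ² = 2.7170 + 0.1048 + 1.4172 = 4.239

4.239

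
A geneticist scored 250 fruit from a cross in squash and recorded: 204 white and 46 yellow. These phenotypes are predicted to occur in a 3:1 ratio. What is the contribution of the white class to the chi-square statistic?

1.452

Under the 3:1 hypothesis (Σ ratio = 4, N = 250):
  white: 250 × 3/4 = 187.5
  yellow: 250 × 1/4 = 62.5
Contribution of white: (204 − 187.5)² / 187.5 = 1.4520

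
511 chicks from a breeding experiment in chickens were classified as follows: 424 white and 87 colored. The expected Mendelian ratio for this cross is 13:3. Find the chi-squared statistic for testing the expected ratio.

0.998

Total ratio parts = 16. Expected numbers out of 511:
  white: 511 × 13/16 = 415.1875
  colored: 511 × 3/16 = 95.8125
χ² = Σ (O − E)² / E
  white: (424 − 415.1875)² / 415.1875 = 0.1870
  colored: (87 − 95.8125)² / 95.8125 = 0.8105
χ² = 0.1870 + 0.8105 = 0.9975 ≈ 0.998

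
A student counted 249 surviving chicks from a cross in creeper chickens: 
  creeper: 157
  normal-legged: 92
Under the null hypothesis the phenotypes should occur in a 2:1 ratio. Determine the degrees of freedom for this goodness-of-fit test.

A goodness-of-fit test with 2 phenotype classes has df = 2 − 1 = 1.

1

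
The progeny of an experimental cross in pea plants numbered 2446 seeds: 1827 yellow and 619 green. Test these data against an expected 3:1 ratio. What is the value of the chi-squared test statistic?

The 3:1 ratio has 4 parts, so with N = 2446 the expected counts are:
  yellow: 2446 × 3/4 = 1834.5
  green: 2446 × 1/4 = 611.5
χ² = Σ (O − E)² / E
  yellow: (1827 − 1834.5)² / 1834.5 = 0.0307
  green: (619 − 611.5)² / 611.5 = 0.0920
χ² = 0.0307 + 0.0920 = 0.1227 ≈ 0.123

0.123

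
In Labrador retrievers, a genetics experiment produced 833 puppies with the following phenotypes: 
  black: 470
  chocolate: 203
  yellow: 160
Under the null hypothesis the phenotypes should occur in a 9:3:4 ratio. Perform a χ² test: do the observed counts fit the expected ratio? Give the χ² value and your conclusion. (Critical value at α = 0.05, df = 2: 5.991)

25.214; not consistent

Expected counts for N = 833 under a 9:3:4 ratio (total parts = 16):
  black: 833 × 9/16 = 468.5625
  chocolate: 833 × 3/16 = 156.1875
  yellow: 833 × 4/16 = 208.25
χ² = Σ (O − E)² / E
  black: (470 − 468.5625)² / 468.5625 = 0.0044
  chocolate: (203 − 156.1875)² / 156.1875 = 14.0306
  yellow: (160 − 208.25)² / 208.25 = 11.1792
χ² = 0.0044 + 14.0306 + 11.1792 = 25.2142 ≈ 25.214
Degrees of freedom = 3 − 1 = 2; critical value at α = 0.05 is 5.991.
Since 25.214 > 5.991, we reject the null hypothesis — the data do not fit the 9:3:4 ratio.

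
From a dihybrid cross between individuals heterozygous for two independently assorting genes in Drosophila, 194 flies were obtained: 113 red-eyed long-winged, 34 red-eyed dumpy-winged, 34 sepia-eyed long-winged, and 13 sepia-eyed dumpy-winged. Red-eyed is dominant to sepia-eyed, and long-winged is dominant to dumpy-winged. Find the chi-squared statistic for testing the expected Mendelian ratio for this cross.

A dihybrid F₂ with independent assortment and complete dominance at both loci gives a 9:3:3:1 phenotypic ratio.
Under the 9:3:3:1 hypothesis (Σ ratio = 16, N = 194):
  red-eyed long-winged: 194 × 9/16 = 109.125
  red-eyed dumpy-winged: 194 × 3/16 = 36.375
  sepia-eyed long-winged: 194 × 3/16 = 36.375
  sepia-eyed dumpy-winged: 194 × 1/16 = 12.125
χ² = Σ (O − E)² / E
  red-eyed long-winged: (113 − 109.125)² / 109.125 = 0.1376
  red-eyed dumpy-winged: (34 − 36.375)² / 36.375 = 0.1551
  sepia-eyed long-winged: (34 − 36.375)² / 36.375 = 0.1551
  sepia-eyed dumpy-winged: (13 − 12.125)² / 12.125 = 0.0631
χ² = 0.1376 + 0.1551 + 0.1551 + 0.0631 = 0.5109 ≈ 0.511

0.511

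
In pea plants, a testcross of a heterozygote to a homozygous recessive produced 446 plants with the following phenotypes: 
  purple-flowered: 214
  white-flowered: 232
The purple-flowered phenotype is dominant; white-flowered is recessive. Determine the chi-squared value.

A testcross of a heterozygote (Aa × aa) gives a 1:1 phenotypic ratio.
Under the 1:1 hypothesis (Σ ratio = 2, N = 446):
  purple-flowered: 446 × 1/2 = 223
  white-flowered: 446 × 1/2 = 223
χ² = Σ (O − E)² / E
  purple-flowered: (214 − 223)² / 223 = 0.3632
  white-flowered: (232 − 223)² / 223 = 0.3632
χ² = 0.3632 + 0.3632 = 0.7264 ≈ 0.726

0.726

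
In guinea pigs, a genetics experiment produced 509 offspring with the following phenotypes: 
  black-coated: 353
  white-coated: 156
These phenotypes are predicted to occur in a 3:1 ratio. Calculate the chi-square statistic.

8.661

Expected counts for N = 509 under a 3:1 ratio (total parts = 4):
  black-coated: 509 × 3/4 = 381.75
  white-coated: 509 × 1/4 = 127.25
χ² = Σ (O − E)² / E
  black-coated: (353 − 381.75)² / 381.75 = 2.1652
  white-coated: (156 − 127.25)² / 127.25 = 6.4956
χ² = 2.1652 + 6.4956 = 8.6608 ≈ 8.661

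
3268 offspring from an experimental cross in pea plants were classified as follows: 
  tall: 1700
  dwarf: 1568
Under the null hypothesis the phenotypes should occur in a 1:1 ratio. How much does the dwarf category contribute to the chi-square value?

2.666

Expected counts for N = 3268 under a 1:1 ratio (total parts = 2):
  tall: 3268 × 1/2 = 1634
  dwarf: 3268 × 1/2 = 1634
Contribution of dwarf: (1568 − 1634)² / 1634 = 2.6659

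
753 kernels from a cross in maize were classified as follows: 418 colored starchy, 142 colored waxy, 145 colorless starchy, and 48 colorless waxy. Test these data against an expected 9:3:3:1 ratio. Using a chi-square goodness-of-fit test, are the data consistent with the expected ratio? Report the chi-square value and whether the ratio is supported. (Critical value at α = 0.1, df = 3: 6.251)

0.199; consistent

Under the 9:3:3:1 hypothesis (Σ ratio = 16, N = 753):
  colored starchy: 753 × 9/16 = 423.5625
  colored waxy: 753 × 3/16 = 141.1875
  colorless starchy: 753 × 3/16 = 141.1875
  colorless waxy: 753 × 1/16 = 47.0625
χ² = Σ (O − E)² / E
  colored starchy: (418 − 423.5625)² / 423.5625 = 0.0731
  colored waxy: (142 − 141.1875)² / 141.1875 = 0.0047
  colorless starchy: (145 − 141.1875)² / 141.1875 = 0.1029
  colorless waxy: (48 − 47.0625)² / 47.0625 = 0.0187
χ² = 0.0731 + 0.0047 + 0.1029 + 0.0187 = 0.1994 ≈ 0.199
Degrees of freedom = 4 − 1 = 3; critical value at α = 0.1 is 6.251.
Since 0.199 < 6.251, we fail to reject the null hypothesis — the data are consistent with the 9:3:3:1 ratio.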